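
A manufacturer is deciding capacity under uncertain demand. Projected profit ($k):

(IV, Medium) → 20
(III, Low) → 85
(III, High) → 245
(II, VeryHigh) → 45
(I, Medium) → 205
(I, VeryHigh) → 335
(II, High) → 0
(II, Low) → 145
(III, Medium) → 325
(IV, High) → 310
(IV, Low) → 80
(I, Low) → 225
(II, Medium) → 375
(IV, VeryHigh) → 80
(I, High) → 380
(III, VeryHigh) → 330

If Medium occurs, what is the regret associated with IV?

Best payoff under Medium is 375.
Regret = 375 − 20 = 355.

355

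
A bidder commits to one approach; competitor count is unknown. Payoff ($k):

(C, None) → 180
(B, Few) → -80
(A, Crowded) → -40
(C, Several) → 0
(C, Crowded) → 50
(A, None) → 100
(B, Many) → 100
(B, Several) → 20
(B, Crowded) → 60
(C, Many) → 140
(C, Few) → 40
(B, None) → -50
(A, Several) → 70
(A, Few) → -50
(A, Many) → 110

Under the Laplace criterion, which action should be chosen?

C

Row averages: A=38, B=10, C=82
Highest average = 82 → C.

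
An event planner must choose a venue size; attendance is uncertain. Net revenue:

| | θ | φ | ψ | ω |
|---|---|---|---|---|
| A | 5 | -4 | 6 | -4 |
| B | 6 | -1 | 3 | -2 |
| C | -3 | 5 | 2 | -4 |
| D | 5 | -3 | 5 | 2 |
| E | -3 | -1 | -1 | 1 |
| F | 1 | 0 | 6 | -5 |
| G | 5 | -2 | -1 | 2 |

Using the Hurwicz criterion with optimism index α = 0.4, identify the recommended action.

A: 0.4·6 + 0.6·(-4) = 0
B: 0.4·6 + 0.6·(-2) = 1.2
C: 0.4·5 + 0.6·(-4) = -0.4
D: 0.4·5 + 0.6·(-3) = 0.2
E: 0.4·1 + 0.6·(-3) = -1.4
F: 0.4·6 + 0.6·(-5) = -0.6
G: 0.4·5 + 0.6·(-2) = 0.8
Highest Hurwicz score = 1.2 → B.

B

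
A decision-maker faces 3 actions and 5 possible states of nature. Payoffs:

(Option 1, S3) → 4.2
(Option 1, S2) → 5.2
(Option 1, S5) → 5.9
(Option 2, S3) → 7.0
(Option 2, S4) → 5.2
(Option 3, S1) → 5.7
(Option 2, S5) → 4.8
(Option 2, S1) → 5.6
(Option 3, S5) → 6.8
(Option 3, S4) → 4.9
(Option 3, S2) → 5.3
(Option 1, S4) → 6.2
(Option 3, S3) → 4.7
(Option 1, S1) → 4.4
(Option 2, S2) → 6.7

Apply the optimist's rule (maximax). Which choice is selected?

Row maxima: Option 1=6.2, Option 2=7.0, Option 3=6.8
Best best-case = 7.0 → Option 2.

Option 2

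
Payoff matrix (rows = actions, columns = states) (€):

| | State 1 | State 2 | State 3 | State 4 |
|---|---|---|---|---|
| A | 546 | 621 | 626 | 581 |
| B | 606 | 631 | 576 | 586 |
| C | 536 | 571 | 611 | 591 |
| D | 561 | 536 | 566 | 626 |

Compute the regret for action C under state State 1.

Best payoff under State 1 is 606.
Regret = 606 − 536 = 70.

70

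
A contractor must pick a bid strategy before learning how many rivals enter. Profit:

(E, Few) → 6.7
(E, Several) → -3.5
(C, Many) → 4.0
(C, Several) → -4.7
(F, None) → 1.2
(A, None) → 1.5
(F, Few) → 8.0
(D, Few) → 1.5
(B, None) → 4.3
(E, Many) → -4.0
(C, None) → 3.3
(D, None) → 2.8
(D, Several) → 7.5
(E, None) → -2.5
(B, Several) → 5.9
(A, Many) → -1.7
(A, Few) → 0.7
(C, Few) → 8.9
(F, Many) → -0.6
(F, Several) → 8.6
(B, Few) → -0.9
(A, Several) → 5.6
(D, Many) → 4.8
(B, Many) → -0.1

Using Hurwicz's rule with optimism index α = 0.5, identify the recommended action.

D

A: 0.5·5.6 + 0.5·(-1.7) = 1.95
B: 0.5·5.9 + 0.5·(-0.9) = 2.5
C: 0.5·8.9 + 0.5·(-4.7) = 2.1
D: 0.5·7.5 + 0.5·1.5 = 4.5
E: 0.5·6.7 + 0.5·(-4.0) = 1.35
F: 0.5·8.6 + 0.5·(-0.6) = 4
Highest Hurwicz score = 4.5 → D.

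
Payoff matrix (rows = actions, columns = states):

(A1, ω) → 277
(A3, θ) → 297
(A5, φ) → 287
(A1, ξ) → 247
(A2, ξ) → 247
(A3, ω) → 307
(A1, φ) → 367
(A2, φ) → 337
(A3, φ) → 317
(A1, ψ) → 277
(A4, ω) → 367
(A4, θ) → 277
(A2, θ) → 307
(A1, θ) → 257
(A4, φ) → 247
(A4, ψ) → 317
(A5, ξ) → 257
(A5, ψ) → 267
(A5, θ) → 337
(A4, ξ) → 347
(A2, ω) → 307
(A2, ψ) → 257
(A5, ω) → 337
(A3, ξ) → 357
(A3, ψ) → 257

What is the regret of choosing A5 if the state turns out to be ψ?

Best payoff under ψ is 317.
Regret = 317 − 267 = 50.

50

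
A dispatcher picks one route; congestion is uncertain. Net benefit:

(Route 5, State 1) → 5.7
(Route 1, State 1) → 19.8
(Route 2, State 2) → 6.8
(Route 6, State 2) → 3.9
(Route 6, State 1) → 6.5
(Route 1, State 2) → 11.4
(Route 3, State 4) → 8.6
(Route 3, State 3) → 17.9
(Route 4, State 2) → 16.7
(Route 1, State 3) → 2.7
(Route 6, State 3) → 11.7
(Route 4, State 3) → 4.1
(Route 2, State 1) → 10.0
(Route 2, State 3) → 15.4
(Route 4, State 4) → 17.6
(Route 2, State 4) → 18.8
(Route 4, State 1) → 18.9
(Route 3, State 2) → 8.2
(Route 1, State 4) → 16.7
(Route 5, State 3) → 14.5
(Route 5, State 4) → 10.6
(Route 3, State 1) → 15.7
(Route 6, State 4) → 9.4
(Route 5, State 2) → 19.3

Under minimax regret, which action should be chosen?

Route 3

Column bests: State 1=19.8, State 2=19.3, State 3=17.9, State 4=18.8.
Route 1 regrets: 0.0, 7.9, 15.2, 2.1 → max 15.2
Route 2 regrets: 9.8, 12.5, 2.5, 0.0 → max 12.5
Route 3 regrets: 4.1, 11.1, 0.0, 10.2 → max 11.1
Route 4 regrets: 0.9, 2.6, 13.8, 1.2 → max 13.8
Route 5 regrets: 14.1, 0.0, 3.4, 8.2 → max 14.1
Route 6 regrets: 13.3, 15.4, 6.2, 9.4 → max 15.4
Smallest max regret = 11.1 → Route 3.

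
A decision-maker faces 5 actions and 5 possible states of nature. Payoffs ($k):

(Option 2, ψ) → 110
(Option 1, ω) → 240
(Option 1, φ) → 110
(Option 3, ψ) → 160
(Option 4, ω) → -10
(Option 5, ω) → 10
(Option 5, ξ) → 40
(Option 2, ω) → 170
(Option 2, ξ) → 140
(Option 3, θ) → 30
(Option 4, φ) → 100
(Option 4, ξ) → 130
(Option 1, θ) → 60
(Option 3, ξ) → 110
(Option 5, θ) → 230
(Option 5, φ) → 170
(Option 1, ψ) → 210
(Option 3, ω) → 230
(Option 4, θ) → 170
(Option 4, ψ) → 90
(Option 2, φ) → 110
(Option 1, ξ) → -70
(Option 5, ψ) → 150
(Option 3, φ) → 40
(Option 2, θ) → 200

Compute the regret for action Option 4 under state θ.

Best payoff under θ is 230.
Regret = 230 − 170 = 60.

60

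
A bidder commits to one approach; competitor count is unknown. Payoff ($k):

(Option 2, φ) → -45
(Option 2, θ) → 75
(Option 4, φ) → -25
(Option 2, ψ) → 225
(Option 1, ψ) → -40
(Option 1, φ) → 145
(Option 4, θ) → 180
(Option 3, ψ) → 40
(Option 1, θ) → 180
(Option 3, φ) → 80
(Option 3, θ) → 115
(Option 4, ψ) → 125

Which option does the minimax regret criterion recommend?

Option 4

Column bests: θ=180, φ=145, ψ=225.
Option 1 regrets: 0, 0, 265 → max 265
Option 2 regrets: 105, 190, 0 → max 190
Option 3 regrets: 65, 65, 185 → max 185
Option 4 regrets: 0, 170, 100 → max 170
Smallest max regret = 170 → Option 4.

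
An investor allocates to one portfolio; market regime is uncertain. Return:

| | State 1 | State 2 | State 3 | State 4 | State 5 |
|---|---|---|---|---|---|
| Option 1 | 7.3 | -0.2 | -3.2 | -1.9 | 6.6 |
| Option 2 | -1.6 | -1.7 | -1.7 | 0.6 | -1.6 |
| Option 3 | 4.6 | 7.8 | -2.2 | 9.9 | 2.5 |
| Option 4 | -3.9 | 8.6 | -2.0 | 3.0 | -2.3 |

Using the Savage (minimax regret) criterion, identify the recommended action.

Column bests: State 1=7.3, State 2=8.6, State 3=-1.7, State 4=9.9, State 5=6.6.
Option 1 regrets: 0.0, 8.8, 1.5, 11.8, 0.0 → max 11.8
Option 2 regrets: 8.9, 10.3, 0.0, 9.3, 8.2 → max 10.3
Option 3 regrets: 2.7, 0.8, 0.5, 0.0, 4.1 → max 4.1
Option 4 regrets: 11.2, 0.0, 0.3, 6.9, 8.9 → max 11.2
Smallest max regret = 4.1 → Option 3.

Option 3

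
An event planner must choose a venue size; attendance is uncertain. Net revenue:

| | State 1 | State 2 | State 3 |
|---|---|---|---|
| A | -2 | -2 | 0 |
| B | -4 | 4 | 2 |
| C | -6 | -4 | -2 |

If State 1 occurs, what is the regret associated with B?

Best payoff under State 1 is -2.
Regret = -2 − (-4) = 2.

2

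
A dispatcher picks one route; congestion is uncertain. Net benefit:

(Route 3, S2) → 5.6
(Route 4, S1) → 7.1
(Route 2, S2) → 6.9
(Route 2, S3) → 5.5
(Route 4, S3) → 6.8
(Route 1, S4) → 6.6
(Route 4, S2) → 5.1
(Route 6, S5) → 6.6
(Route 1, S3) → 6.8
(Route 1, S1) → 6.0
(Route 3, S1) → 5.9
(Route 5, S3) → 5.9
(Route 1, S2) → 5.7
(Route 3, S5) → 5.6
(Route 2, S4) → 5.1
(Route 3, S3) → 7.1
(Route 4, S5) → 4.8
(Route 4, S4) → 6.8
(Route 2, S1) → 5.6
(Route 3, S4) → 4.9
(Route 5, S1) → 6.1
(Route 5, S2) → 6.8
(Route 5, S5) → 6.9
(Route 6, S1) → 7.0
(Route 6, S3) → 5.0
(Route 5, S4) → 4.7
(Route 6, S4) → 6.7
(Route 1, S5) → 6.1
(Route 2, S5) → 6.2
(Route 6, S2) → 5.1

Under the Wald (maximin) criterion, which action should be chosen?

Row minima: Route 1=5.7, Route 2=5.1, Route 3=4.9, Route 4=4.8, Route 5=4.7, Route 6=5.0
Best worst-case = 5.7 → Route 1.

Route 1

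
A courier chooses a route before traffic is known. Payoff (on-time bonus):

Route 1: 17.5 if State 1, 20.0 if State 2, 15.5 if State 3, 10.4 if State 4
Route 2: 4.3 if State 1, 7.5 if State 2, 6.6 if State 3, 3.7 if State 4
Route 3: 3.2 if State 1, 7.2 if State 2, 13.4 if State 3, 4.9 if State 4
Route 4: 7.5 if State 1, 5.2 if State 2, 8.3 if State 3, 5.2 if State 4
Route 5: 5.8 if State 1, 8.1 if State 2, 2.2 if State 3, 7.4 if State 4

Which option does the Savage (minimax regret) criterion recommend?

Column bests: State 1=17.5, State 2=20.0, State 3=15.5, State 4=10.4.
Route 1 regrets: 0.0, 0.0, 0.0, 0.0 → max 0.0
Route 2 regrets: 13.2, 12.5, 8.9, 6.7 → max 13.2
Route 3 regrets: 14.3, 12.8, 2.1, 5.5 → max 14.3
Route 4 regrets: 10.0, 14.8, 7.2, 5.2 → max 14.8
Route 5 regrets: 11.7, 11.9, 13.3, 3.0 → max 13.3
Smallest max regret = 0.0 → Route 1.

Route 1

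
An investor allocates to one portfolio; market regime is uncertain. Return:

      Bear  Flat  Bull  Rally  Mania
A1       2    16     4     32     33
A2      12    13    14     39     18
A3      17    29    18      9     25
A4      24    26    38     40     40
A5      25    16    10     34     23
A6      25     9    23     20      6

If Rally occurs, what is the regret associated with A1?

Best payoff under Rally is 40.
Regret = 40 − 32 = 8.

8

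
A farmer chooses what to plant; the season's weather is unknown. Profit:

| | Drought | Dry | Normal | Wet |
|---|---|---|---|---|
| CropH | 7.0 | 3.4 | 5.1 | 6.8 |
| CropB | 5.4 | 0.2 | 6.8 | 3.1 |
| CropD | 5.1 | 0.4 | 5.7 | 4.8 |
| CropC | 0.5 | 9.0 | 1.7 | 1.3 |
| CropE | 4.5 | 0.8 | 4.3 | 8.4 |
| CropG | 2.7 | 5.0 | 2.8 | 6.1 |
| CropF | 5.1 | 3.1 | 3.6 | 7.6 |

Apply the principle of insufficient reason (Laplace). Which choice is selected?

Row averages: CropH=5.575, CropB=3.875, CropD=4, CropC=3.125, CropE=4.5, CropG=4.15, CropF=4.85
Highest average = 5.575 → CropH.

CropH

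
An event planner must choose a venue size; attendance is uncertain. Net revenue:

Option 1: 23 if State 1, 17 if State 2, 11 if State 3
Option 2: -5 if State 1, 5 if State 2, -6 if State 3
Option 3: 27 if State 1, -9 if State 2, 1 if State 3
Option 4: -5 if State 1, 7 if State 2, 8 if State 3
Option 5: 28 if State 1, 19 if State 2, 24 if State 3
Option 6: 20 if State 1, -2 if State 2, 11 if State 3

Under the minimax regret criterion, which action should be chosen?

Option 5

Column bests: State 1=28, State 2=19, State 3=24.
Option 1 regrets: 5, 2, 13 → max 13
Option 2 regrets: 33, 14, 30 → max 33
Option 3 regrets: 1, 28, 23 → max 28
Option 4 regrets: 33, 12, 16 → max 33
Option 5 regrets: 0, 0, 0 → max 0
Option 6 regrets: 8, 21, 13 → max 21
Smallest max regret = 0 → Option 5.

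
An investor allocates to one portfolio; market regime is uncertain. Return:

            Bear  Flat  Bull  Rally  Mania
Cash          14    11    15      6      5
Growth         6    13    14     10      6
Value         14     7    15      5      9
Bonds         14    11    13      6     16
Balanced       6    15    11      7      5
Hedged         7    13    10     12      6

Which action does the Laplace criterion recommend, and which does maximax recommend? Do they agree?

Row averages: Cash=10.2, Growth=9.8, Value=10, Bonds=12, Balanced=8.8, Hedged=9.6
Highest average = 12 → Bonds.
Row maxima: Cash=15, Growth=14, Value=15, Bonds=16, Balanced=15, Hedged=13
Best best-case = 16 → Bonds.

laplace → Bonds; maximax → Bonds (agree)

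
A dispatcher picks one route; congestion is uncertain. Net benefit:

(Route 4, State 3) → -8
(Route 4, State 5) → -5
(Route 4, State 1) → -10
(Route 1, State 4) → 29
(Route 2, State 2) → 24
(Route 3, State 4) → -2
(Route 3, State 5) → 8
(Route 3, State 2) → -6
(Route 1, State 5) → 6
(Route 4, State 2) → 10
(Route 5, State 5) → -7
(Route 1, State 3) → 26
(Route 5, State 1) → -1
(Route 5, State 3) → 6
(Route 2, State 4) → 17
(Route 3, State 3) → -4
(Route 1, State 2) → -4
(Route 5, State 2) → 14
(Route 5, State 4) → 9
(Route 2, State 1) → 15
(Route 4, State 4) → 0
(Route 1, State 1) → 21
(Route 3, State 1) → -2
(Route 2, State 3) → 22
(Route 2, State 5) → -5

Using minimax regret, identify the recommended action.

Column bests: State 1=21, State 2=24, State 3=26, State 4=29, State 5=8.
Route 1 regrets: 0, 28, 0, 0, 2 → max 28
Route 2 regrets: 6, 0, 4, 12, 13 → max 13
Route 3 regrets: 23, 30, 30, 31, 0 → max 31
Route 4 regrets: 31, 14, 34, 29, 13 → max 34
Route 5 regrets: 22, 10, 20, 20, 15 → max 22
Smallest max regret = 13 → Route 2.

Route 2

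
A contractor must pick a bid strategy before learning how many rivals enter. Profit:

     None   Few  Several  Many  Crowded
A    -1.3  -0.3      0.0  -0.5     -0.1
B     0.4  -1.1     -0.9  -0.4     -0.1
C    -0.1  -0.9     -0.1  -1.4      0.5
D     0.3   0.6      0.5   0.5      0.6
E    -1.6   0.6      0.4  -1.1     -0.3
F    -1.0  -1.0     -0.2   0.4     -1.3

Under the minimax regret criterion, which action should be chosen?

D

Column bests: None=0.4, Few=0.6, Several=0.5, Many=0.5, Crowded=0.6.
A regrets: 1.7, 0.9, 0.5, 1.0, 0.7 → max 1.7
B regrets: 0.0, 1.7, 1.4, 0.9, 0.7 → max 1.7
C regrets: 0.5, 1.5, 0.6, 1.9, 0.1 → max 1.9
D regrets: 0.1, 0.0, 0.0, 0.0, 0.0 → max 0.1
E regrets: 2.0, 0.0, 0.1, 1.6, 0.9 → max 2.0
F regrets: 1.4, 1.6, 0.7, 0.1, 1.9 → max 1.9
Smallest max regret = 0.1 → D.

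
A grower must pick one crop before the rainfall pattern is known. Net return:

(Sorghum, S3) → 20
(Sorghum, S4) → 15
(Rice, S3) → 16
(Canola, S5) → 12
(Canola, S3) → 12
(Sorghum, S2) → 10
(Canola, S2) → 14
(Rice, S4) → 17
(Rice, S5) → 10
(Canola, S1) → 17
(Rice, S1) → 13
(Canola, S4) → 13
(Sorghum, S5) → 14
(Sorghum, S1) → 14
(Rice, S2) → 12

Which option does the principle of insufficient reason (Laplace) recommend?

Sorghum

Row averages: Rice=13.6, Canola=13.6, Sorghum=14.6
Highest average = 14.6 → Sorghum.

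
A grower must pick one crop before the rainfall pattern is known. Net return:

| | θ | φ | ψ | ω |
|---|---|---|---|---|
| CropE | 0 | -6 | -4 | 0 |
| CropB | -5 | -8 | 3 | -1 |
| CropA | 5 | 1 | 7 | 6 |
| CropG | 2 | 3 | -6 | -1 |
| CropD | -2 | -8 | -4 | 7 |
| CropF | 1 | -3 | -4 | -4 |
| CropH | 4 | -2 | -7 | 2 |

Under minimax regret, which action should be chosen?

Column bests: θ=5, φ=3, ψ=7, ω=7.
CropE regrets: 5, 9, 11, 7 → max 11
CropB regrets: 10, 11, 4, 8 → max 11
CropA regrets: 0, 2, 0, 1 → max 2
CropG regrets: 3, 0, 13, 8 → max 13
CropD regrets: 7, 11, 11, 0 → max 11
CropF regrets: 4, 6, 11, 11 → max 11
CropH regrets: 1, 5, 14, 5 → max 14
Smallest max regret = 2 → CropA.

CropA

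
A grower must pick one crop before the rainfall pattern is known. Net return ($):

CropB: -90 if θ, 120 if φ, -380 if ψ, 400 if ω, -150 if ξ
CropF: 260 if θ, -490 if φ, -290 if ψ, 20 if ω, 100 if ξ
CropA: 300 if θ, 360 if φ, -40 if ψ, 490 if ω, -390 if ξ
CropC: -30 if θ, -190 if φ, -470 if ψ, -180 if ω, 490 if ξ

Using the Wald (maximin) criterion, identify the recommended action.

CropB

Row minima: CropB=-380, CropF=-490, CropA=-390, CropC=-470
Best worst-case = -380 → CropB.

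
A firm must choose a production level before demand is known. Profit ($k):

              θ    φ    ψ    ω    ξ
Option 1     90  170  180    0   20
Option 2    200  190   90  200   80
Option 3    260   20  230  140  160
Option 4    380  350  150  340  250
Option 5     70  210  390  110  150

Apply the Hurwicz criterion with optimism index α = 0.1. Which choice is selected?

Option 4

Option 1: 0.1·180 + 0.9·0 = 18
Option 2: 0.1·200 + 0.9·80 = 92
Option 3: 0.1·260 + 0.9·20 = 44
Option 4: 0.1·380 + 0.9·150 = 173
Option 5: 0.1·390 + 0.9·70 = 102
Highest Hurwicz score = 173 → Option 4.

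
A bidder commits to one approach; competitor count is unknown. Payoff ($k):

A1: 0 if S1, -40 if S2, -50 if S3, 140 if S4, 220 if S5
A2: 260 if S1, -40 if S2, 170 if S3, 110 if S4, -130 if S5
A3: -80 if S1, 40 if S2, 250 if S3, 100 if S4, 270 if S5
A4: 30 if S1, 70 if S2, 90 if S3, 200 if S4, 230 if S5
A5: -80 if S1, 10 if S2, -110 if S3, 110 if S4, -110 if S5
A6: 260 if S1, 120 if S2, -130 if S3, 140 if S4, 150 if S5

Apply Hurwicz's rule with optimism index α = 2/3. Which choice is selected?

A4

A1: 2/3·220 + 1/3·(-50) = 130
A2: 2/3·260 + 1/3·(-130) = 130
A3: 2/3·270 + 1/3·(-80) = 460/3
A4: 2/3·230 + 1/3·30 = 490/3
A5: 2/3·110 + 1/3·(-110) = 110/3
A6: 2/3·260 + 1/3·(-130) = 130
Highest Hurwicz score = 490/3 → A4.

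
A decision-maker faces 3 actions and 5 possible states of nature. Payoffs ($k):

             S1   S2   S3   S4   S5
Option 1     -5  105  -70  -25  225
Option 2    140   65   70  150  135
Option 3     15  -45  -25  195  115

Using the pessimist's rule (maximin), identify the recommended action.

Row minima: Option 1=-70, Option 2=65, Option 3=-45
Best worst-case = 65 → Option 2.

Option 2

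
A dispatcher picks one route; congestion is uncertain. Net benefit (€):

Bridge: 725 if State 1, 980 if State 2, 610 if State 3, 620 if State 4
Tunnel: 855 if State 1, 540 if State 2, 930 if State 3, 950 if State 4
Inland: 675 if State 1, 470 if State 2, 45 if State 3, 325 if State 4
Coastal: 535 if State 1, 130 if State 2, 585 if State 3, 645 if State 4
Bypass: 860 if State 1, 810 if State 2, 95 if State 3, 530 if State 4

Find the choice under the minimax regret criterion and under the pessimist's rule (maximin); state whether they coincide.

minimax regret → Bridge; maximin → Bridge (agree)

Column bests: State 1=860, State 2=980, State 3=930, State 4=950.
Bridge regrets: 135, 0, 320, 330 → max 330
Tunnel regrets: 5, 440, 0, 0 → max 440
Inland regrets: 185, 510, 885, 625 → max 885
Coastal regrets: 325, 850, 345, 305 → max 850
Bypass regrets: 0, 170, 835, 420 → max 835
Smallest max regret = 330 → Bridge.
Row minima: Bridge=610, Tunnel=540, Inland=45, Coastal=130, Bypass=95
Best worst-case = 610 → Bridge.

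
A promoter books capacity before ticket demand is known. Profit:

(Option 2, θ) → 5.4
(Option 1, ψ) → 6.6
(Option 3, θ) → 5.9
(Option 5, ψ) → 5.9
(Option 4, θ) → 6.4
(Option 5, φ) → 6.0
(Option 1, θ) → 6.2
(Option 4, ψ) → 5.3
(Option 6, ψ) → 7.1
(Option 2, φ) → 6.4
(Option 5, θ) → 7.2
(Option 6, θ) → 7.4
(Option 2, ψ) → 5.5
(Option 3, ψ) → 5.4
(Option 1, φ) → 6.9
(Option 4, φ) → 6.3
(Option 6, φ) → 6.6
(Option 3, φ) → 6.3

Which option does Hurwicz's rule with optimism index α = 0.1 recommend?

Option 6

Option 1: 0.1·6.9 + 0.9·6.2 = 6.27
Option 2: 0.1·6.4 + 0.9·5.4 = 5.5
Option 3: 0.1·6.3 + 0.9·5.4 = 5.49
Option 4: 0.1·6.4 + 0.9·5.3 = 5.41
Option 5: 0.1·7.2 + 0.9·5.9 = 6.03
Option 6: 0.1·7.4 + 0.9·6.6 = 6.68
Highest Hurwicz score = 6.68 → Option 6.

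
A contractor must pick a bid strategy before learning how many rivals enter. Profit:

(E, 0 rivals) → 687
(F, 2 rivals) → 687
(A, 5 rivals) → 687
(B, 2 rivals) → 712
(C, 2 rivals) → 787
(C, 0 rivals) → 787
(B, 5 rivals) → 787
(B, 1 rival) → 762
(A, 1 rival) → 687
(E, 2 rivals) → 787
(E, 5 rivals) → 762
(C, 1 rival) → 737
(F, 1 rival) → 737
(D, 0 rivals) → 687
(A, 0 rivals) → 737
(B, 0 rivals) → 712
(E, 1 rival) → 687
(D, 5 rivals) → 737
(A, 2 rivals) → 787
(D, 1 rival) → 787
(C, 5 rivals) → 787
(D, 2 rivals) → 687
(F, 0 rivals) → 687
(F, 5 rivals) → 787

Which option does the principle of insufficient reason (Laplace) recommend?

Row averages: A=724.5, B=743.25, C=774.5, D=724.5, E=730.75, F=724.5
Highest average = 774.5 → C.

C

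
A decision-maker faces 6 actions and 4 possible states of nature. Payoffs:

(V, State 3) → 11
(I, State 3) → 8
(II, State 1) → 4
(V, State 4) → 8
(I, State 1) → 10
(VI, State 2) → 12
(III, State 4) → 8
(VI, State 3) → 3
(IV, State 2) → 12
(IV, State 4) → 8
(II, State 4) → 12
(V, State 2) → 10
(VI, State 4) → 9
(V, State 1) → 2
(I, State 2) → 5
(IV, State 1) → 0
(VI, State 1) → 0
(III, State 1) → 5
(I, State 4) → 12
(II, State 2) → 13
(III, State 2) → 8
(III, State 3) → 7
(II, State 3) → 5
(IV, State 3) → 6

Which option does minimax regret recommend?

Column bests: State 1=10, State 2=13, State 3=11, State 4=12.
I regrets: 0, 8, 3, 0 → max 8
II regrets: 6, 0, 6, 0 → max 6
III regrets: 5, 5, 4, 4 → max 5
IV regrets: 10, 1, 5, 4 → max 10
V regrets: 8, 3, 0, 4 → max 8
VI regrets: 10, 1, 8, 3 → max 10
Smallest max regret = 5 → III.

III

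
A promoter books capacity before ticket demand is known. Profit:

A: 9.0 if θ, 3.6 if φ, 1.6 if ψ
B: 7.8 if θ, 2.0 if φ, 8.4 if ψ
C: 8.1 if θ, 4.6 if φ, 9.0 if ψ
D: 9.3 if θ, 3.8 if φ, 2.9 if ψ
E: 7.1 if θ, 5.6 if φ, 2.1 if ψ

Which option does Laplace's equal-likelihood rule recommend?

C

Row averages: A=71/15, B=91/15, C=217/30, D=16/3, E=74/15
Highest average = 217/30 → C.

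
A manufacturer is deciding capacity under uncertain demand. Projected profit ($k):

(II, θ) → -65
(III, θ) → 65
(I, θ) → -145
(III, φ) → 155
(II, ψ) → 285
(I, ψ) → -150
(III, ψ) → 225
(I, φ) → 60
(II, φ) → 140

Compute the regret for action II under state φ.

15

Best payoff under φ is 155.
Regret = 155 − 140 = 15.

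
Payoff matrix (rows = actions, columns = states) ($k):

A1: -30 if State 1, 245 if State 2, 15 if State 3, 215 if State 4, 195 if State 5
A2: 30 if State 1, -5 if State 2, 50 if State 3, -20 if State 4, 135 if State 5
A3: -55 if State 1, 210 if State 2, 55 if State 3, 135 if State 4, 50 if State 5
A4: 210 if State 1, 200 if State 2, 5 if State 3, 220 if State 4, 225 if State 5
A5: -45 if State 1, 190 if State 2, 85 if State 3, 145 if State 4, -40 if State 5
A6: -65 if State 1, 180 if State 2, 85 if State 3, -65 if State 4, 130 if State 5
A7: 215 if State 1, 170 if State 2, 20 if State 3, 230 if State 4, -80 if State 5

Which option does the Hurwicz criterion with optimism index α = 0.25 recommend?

A4

A1: 0.25·245 + 0.75·(-30) = 38.75
A2: 0.25·135 + 0.75·(-20) = 18.75
A3: 0.25·210 + 0.75·(-55) = 11.25
A4: 0.25·225 + 0.75·5 = 60
A5: 0.25·190 + 0.75·(-45) = 13.75
A6: 0.25·180 + 0.75·(-65) = -3.75
A7: 0.25·230 + 0.75·(-80) = -2.5
Highest Hurwicz score = 60 → A4.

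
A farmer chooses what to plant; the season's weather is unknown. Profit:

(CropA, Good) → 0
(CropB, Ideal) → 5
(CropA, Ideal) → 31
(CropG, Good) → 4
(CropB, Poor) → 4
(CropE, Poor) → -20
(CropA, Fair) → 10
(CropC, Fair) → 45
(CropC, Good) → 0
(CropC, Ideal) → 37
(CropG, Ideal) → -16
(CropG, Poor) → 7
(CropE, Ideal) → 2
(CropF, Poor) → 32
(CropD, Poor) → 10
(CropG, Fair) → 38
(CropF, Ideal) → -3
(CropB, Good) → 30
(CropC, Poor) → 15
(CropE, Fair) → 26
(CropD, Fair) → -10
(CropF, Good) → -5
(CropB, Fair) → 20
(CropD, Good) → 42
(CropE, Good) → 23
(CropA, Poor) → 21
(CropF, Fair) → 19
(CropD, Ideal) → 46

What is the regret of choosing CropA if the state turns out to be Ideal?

15

Best payoff under Ideal is 46.
Regret = 46 − 31 = 15.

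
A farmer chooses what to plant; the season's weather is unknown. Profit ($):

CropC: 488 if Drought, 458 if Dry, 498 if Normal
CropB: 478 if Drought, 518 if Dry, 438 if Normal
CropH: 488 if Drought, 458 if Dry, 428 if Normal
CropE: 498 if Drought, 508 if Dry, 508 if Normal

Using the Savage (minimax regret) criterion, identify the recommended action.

CropE

Column bests: Drought=498, Dry=518, Normal=508.
CropC regrets: 10, 60, 10 → max 60
CropB regrets: 20, 0, 70 → max 70
CropH regrets: 10, 60, 80 → max 80
CropE regrets: 0, 10, 0 → max 10
Smallest max regret = 10 → CropE.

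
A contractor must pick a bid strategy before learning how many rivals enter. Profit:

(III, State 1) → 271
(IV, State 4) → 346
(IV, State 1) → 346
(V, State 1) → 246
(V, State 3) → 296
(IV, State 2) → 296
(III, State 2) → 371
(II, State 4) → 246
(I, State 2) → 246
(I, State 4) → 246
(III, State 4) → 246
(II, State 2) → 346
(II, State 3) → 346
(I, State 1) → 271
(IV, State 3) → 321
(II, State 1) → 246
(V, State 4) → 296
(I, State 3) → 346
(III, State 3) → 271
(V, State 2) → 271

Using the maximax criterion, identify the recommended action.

III

Row maxima: I=346, II=346, III=371, IV=346, V=296
Best best-case = 371 → III.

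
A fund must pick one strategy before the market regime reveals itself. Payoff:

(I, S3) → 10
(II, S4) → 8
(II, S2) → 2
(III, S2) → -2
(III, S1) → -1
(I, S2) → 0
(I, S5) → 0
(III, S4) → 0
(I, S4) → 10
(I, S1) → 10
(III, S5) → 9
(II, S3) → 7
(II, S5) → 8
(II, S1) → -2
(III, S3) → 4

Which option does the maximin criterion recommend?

I

Row minima: I=0, II=-2, III=-2
Best worst-case = 0 → I.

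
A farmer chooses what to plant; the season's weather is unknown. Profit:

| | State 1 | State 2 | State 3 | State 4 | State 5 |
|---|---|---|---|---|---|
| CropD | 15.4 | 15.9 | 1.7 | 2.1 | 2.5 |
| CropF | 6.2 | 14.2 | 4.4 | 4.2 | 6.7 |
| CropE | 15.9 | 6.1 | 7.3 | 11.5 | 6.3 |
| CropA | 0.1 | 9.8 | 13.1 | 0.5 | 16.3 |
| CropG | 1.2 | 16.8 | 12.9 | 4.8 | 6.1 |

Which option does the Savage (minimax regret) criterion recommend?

CropF

Column bests: State 1=15.9, State 2=16.8, State 3=13.1, State 4=11.5, State 5=16.3.
CropD regrets: 0.5, 0.9, 11.4, 9.4, 13.8 → max 13.8
CropF regrets: 9.7, 2.6, 8.7, 7.3, 9.6 → max 9.7
CropE regrets: 0.0, 10.7, 5.8, 0.0, 10.0 → max 10.7
CropA regrets: 15.8, 7.0, 0.0, 11.0, 0.0 → max 15.8
CropG regrets: 14.7, 0.0, 0.2, 6.7, 10.2 → max 14.7
Smallest max regret = 9.7 → CropF.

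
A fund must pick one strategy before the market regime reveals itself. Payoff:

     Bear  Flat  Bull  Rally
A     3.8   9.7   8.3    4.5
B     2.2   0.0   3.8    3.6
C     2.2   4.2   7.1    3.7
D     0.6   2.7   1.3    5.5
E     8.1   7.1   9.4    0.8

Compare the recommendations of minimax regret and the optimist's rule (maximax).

Column bests: Bear=8.1, Flat=9.7, Bull=9.4, Rally=5.5.
A regrets: 4.3, 0.0, 1.1, 1.0 → max 4.3
B regrets: 5.9, 9.7, 5.6, 1.9 → max 9.7
C regrets: 5.9, 5.5, 2.3, 1.8 → max 5.9
D regrets: 7.5, 7.0, 8.1, 0.0 → max 8.1
E regrets: 0.0, 2.6, 0.0, 4.7 → max 4.7
Smallest max regret = 4.3 → A.
Row maxima: A=9.7, B=3.8, C=7.1, D=5.5, E=9.4
Best best-case = 9.7 → A.

minimax regret → A; maximax → A (agree)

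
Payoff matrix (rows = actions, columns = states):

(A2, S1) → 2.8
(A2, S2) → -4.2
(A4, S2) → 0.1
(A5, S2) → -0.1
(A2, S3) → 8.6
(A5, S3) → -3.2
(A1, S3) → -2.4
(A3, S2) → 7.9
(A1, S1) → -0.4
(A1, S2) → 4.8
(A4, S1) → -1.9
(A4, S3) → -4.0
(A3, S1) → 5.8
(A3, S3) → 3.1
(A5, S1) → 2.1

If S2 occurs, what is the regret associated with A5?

Best payoff under S2 is 7.9.
Regret = 7.9 − (-0.1) = 8.0.

8.0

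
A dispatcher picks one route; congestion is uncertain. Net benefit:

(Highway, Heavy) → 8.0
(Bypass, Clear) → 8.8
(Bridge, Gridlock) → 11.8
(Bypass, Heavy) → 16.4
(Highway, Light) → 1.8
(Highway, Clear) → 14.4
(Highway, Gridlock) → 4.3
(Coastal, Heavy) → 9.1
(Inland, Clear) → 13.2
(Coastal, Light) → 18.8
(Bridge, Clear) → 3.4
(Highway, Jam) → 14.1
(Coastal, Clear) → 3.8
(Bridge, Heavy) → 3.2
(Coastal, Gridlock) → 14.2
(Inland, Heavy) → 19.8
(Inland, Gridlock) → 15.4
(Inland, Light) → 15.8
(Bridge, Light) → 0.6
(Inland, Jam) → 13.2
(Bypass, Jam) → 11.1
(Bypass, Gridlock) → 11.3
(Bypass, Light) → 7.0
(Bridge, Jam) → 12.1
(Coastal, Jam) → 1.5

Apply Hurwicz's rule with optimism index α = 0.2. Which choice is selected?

Inland

Inland: 0.2·19.8 + 0.8·13.2 = 14.52
Coastal: 0.2·18.8 + 0.8·1.5 = 4.96
Bypass: 0.2·16.4 + 0.8·7.0 = 8.88
Bridge: 0.2·12.1 + 0.8·0.6 = 2.9
Highway: 0.2·14.4 + 0.8·1.8 = 4.32
Highest Hurwicz score = 14.52 → Inland.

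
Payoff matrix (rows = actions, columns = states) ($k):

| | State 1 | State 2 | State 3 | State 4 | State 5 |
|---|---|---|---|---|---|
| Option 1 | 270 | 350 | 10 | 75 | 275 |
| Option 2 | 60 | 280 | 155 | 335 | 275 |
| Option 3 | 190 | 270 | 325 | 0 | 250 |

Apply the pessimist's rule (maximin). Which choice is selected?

Option 2

Row minima: Option 1=10, Option 2=60, Option 3=0
Best worst-case = 60 → Option 2.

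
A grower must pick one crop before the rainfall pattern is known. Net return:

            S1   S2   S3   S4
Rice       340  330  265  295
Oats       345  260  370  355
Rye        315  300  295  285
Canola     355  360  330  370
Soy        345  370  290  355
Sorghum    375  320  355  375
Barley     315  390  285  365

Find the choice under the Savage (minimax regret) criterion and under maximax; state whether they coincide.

minimax regret → Canola; maximax → Barley (disagree)

Column bests: S1=375, S2=390, S3=370, S4=375.
Rice regrets: 35, 60, 105, 80 → max 105
Oats regrets: 30, 130, 0, 20 → max 130
Rye regrets: 60, 90, 75, 90 → max 90
Canola regrets: 20, 30, 40, 5 → max 40
Soy regrets: 30, 20, 80, 20 → max 80
Sorghum regrets: 0, 70, 15, 0 → max 70
Barley regrets: 60, 0, 85, 10 → max 85
Smallest max regret = 40 → Canola.
Row maxima: Rice=340, Oats=370, Rye=315, Canola=370, Soy=370, Sorghum=375, Barley=390
Best best-case = 390 → Barley.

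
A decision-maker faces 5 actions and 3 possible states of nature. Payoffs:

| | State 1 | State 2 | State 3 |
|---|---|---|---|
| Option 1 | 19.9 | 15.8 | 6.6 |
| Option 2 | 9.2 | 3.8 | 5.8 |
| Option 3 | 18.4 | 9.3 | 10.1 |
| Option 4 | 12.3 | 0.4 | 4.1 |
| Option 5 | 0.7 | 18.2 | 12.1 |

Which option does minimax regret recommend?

Column bests: State 1=19.9, State 2=18.2, State 3=12.1.
Option 1 regrets: 0.0, 2.4, 5.5 → max 5.5
Option 2 regrets: 10.7, 14.4, 6.3 → max 14.4
Option 3 regrets: 1.5, 8.9, 2.0 → max 8.9
Option 4 regrets: 7.6, 17.8, 8.0 → max 17.8
Option 5 regrets: 19.2, 0.0, 0.0 → max 19.2
Smallest max regret = 5.5 → Option 1.

Option 1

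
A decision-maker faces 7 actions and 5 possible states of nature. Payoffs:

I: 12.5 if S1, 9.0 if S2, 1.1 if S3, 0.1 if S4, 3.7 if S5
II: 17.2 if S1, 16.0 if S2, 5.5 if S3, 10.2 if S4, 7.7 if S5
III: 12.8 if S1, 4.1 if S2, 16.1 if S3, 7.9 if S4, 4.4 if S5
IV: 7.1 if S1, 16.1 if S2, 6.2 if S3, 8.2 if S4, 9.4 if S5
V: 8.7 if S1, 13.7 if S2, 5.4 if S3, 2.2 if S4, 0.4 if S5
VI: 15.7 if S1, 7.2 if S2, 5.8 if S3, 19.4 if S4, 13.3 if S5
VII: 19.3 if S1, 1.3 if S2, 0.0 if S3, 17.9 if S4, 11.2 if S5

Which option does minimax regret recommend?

VI

Column bests: S1=19.3, S2=16.1, S3=16.1, S4=19.4, S5=13.3.
I regrets: 6.8, 7.1, 15.0, 19.3, 9.6 → max 19.3
II regrets: 2.1, 0.1, 10.6, 9.2, 5.6 → max 10.6
III regrets: 6.5, 12.0, 0.0, 11.5, 8.9 → max 12.0
IV regrets: 12.2, 0.0, 9.9, 11.2, 3.9 → max 12.2
V regrets: 10.6, 2.4, 10.7, 17.2, 12.9 → max 17.2
VI regrets: 3.6, 8.9, 10.3, 0.0, 0.0 → max 10.3
VII regrets: 0.0, 14.8, 16.1, 1.5, 2.1 → max 16.1
Smallest max regret = 10.3 → VI.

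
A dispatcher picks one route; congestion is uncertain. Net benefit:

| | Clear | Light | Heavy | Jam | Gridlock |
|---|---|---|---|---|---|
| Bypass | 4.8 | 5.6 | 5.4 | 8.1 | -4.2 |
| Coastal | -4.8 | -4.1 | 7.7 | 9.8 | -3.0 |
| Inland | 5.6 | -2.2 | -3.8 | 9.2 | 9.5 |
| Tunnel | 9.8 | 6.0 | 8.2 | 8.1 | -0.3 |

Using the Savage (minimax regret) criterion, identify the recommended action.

Column bests: Clear=9.8, Light=6.0, Heavy=8.2, Jam=9.8, Gridlock=9.5.
Bypass regrets: 5.0, 0.4, 2.8, 1.7, 13.7 → max 13.7
Coastal regrets: 14.6, 10.1, 0.5, 0.0, 12.5 → max 14.6
Inland regrets: 4.2, 8.2, 12.0, 0.6, 0.0 → max 12.0
Tunnel regrets: 0.0, 0.0, 0.0, 1.7, 9.8 → max 9.8
Smallest max regret = 9.8 → Tunnel.

Tunnel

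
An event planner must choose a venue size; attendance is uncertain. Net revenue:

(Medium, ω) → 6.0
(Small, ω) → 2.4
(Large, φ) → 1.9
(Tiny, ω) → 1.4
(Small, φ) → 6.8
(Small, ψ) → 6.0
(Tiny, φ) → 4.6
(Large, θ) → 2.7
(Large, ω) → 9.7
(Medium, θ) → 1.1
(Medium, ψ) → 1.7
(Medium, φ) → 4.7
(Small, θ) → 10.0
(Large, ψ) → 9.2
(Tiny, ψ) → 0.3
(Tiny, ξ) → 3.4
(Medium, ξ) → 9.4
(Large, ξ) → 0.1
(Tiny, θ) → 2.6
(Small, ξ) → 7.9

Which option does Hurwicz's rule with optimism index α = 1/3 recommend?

Tiny: 1/3·4.6 + 2/3·0.3 = 26/15
Small: 1/3·10.0 + 2/3·2.4 = 74/15
Medium: 1/3·9.4 + 2/3·1.1 = 58/15
Large: 1/3·9.7 + 2/3·0.1 = 3.3
Highest Hurwicz score = 74/15 → Small.

Small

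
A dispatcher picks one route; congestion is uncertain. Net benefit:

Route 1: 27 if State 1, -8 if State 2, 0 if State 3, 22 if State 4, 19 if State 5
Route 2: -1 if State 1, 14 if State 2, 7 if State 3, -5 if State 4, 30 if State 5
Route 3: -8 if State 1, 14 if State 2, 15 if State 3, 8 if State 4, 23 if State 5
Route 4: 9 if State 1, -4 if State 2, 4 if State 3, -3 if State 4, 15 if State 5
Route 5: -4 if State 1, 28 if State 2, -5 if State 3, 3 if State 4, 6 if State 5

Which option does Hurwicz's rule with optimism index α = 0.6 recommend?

Route 1: 0.6·27 + 0.4·(-8) = 13
Route 2: 0.6·30 + 0.4·(-5) = 16
Route 3: 0.6·23 + 0.4·(-8) = 10.6
Route 4: 0.6·15 + 0.4·(-4) = 7.4
Route 5: 0.6·28 + 0.4·(-5) = 14.8
Highest Hurwicz score = 16 → Route 2.

Route 2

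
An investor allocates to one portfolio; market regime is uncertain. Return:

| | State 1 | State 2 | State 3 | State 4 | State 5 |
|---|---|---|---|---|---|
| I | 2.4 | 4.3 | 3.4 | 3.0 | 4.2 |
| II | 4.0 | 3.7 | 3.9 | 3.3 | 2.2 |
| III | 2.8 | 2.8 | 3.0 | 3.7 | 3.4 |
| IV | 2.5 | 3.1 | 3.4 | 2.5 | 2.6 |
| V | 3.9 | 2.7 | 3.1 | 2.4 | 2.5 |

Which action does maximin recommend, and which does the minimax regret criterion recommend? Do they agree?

maximin → III; minimax regret → III (agree)

Row minima: I=2.4, II=2.2, III=2.8, IV=2.5, V=2.4
Best worst-case = 2.8 → III.
Column bests: State 1=4.0, State 2=4.3, State 3=3.9, State 4=3.7, State 5=4.2.
I regrets: 1.6, 0.0, 0.5, 0.7, 0.0 → max 1.6
II regrets: 0.0, 0.6, 0.0, 0.4, 2.0 → max 2.0
III regrets: 1.2, 1.5, 0.9, 0.0, 0.8 → max 1.5
IV regrets: 1.5, 1.2, 0.5, 1.2, 1.6 → max 1.6
V regrets: 0.1, 1.6, 0.8, 1.3, 1.7 → max 1.7
Smallest max regret = 1.5 → III.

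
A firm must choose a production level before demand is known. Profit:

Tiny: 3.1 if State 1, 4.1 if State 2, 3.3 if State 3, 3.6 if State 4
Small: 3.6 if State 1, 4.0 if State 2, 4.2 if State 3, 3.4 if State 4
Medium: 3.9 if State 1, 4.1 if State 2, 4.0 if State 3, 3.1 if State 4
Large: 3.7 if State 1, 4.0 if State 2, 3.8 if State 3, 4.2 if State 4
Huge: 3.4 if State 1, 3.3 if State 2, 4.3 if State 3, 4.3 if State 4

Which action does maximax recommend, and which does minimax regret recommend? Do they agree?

maximax → Huge; minimax regret → Large (disagree)

Row maxima: Tiny=4.1, Small=4.2, Medium=4.1, Large=4.2, Huge=4.3
Best best-case = 4.3 → Huge.
Column bests: State 1=3.9, State 2=4.1, State 3=4.3, State 4=4.3.
Tiny regrets: 0.8, 0.0, 1.0, 0.7 → max 1.0
Small regrets: 0.3, 0.1, 0.1, 0.9 → max 0.9
Medium regrets: 0.0, 0.0, 0.3, 1.2 → max 1.2
Large regrets: 0.2, 0.1, 0.5, 0.1 → max 0.5
Huge regrets: 0.5, 0.8, 0.0, 0.0 → max 0.8
Smallest max regret = 0.5 → Large.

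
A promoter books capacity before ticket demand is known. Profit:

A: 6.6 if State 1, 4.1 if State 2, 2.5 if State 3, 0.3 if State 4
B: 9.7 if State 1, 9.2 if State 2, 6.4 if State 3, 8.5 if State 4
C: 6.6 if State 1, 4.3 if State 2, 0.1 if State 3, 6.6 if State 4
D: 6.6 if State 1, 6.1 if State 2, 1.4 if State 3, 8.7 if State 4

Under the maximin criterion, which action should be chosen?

B

Row minima: A=0.3, B=6.4, C=0.1, D=1.4
Best worst-case = 6.4 → B.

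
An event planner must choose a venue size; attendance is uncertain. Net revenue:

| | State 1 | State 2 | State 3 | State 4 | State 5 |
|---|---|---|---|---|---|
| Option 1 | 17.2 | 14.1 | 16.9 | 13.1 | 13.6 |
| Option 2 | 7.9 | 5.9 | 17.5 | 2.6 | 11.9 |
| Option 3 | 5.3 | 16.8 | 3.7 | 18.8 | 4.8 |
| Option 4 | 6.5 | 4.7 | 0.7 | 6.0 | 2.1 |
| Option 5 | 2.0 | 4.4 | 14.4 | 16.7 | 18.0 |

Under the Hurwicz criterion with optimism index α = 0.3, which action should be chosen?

Option 1: 0.3·17.2 + 0.7·13.1 = 14.33
Option 2: 0.3·17.5 + 0.7·2.6 = 7.07
Option 3: 0.3·18.8 + 0.7·3.7 = 8.23
Option 4: 0.3·6.5 + 0.7·0.7 = 2.44
Option 5: 0.3·18.0 + 0.7·2.0 = 6.8
Highest Hurwicz score = 14.33 → Option 1.

Option 1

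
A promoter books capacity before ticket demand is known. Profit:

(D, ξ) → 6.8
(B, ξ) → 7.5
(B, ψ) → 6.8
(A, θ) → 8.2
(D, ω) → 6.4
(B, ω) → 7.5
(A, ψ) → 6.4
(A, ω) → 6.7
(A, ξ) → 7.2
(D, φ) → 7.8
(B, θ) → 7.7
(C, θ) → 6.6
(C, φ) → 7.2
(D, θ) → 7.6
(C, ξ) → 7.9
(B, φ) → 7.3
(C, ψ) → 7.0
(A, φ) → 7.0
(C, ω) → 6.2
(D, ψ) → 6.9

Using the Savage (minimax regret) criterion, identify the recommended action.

Column bests: θ=8.2, φ=7.8, ψ=7.0, ω=7.5, ξ=7.9.
A regrets: 0.0, 0.8, 0.6, 0.8, 0.7 → max 0.8
B regrets: 0.5, 0.5, 0.2, 0.0, 0.4 → max 0.5
C regrets: 1.6, 0.6, 0.0, 1.3, 0.0 → max 1.6
D regrets: 0.6, 0.0, 0.1, 1.1, 1.1 → max 1.1
Smallest max regret = 0.5 → B.

B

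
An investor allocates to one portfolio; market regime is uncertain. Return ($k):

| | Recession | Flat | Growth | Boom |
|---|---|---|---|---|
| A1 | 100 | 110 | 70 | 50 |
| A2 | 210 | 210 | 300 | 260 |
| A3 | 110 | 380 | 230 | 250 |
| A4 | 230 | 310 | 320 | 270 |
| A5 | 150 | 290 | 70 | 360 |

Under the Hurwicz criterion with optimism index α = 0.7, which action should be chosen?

A1: 0.7·110 + 0.3·50 = 92
A2: 0.7·300 + 0.3·210 = 273
A3: 0.7·380 + 0.3·110 = 299
A4: 0.7·320 + 0.3·230 = 293
A5: 0.7·360 + 0.3·70 = 273
Highest Hurwicz score = 299 → A3.

A3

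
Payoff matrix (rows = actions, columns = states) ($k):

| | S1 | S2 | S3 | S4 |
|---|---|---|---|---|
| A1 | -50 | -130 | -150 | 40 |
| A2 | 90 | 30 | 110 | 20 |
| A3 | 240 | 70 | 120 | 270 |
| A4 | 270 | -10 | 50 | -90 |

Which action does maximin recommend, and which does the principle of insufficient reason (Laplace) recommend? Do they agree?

maximin → A3; laplace → A3 (agree)

Row minima: A1=-150, A2=20, A3=70, A4=-90
Best worst-case = 70 → A3.
Row averages: A1=-72.5, A2=62.5, A3=175, A4=55
Highest average = 175 → A3.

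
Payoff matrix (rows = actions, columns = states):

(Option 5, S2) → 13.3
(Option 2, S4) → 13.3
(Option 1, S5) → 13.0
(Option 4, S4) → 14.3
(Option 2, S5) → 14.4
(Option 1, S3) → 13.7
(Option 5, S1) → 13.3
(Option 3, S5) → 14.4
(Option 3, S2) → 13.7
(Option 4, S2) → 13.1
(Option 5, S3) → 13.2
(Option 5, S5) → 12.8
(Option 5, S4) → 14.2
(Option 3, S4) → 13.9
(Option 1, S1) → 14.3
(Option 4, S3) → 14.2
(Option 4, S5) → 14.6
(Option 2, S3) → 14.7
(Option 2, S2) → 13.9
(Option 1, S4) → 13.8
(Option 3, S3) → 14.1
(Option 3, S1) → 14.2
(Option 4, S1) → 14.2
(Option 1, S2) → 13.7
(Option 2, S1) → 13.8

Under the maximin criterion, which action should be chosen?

Row minima: Option 1=13.0, Option 2=13.3, Option 3=13.7, Option 4=13.1, Option 5=12.8
Best worst-case = 13.7 → Option 3.

Option 3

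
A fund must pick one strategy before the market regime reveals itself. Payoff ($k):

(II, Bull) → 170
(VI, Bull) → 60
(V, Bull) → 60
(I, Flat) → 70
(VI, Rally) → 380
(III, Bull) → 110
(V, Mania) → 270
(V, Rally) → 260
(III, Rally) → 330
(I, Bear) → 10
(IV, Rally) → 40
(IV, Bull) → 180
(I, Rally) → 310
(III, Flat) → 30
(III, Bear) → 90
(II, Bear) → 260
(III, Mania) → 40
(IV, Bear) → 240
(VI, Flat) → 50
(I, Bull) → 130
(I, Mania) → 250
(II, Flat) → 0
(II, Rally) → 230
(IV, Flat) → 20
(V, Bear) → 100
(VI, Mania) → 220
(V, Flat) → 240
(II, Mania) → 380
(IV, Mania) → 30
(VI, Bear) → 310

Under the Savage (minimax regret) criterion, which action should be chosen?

VI

Column bests: Bear=310, Flat=240, Bull=180, Rally=380, Mania=380.
I regrets: 300, 170, 50, 70, 130 → max 300
II regrets: 50, 240, 10, 150, 0 → max 240
III regrets: 220, 210, 70, 50, 340 → max 340
IV regrets: 70, 220, 0, 340, 350 → max 350
V regrets: 210, 0, 120, 120, 110 → max 210
VI regrets: 0, 190, 120, 0, 160 → max 190
Smallest max regret = 190 → VI.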